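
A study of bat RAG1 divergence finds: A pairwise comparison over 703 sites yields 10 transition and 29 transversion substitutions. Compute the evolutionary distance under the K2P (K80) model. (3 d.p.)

P = 10/703 ≈ 0.014225 and Q = 29/703 ≈ 0.041252.
Under the Kimura two-parameter model, d = −½ ln(1 − 2P − Q) − ¼ ln(1 − 2Q).
1 − 2P − Q = 0.930298, giving −½ ln(0.930298) = 0.036125.
1 − 2Q = 0.917496, giving −¼ ln(0.917496) = 0.021527.
d = 0.036125 + 0.021527 = 0.057652.

0.058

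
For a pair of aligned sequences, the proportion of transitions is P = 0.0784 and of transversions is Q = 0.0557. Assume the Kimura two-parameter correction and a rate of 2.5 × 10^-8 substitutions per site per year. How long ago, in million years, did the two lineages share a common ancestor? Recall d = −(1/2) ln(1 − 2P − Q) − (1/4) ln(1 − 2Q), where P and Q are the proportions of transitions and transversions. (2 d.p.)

2.98

Under the Kimura two-parameter model, d = −½ ln(1 − 2P − Q) − ¼ ln(1 − 2Q).
1 − 2P − Q = 0.7875, giving −½ ln(0.7875) = 0.119446.
1 − 2Q = 0.8886, giving −¼ ln(0.8886) = 0.029527.
d = 0.119446 + 0.029527 = 0.148973.
Under a molecular clock d = 2μt, so t = d/(2μ) = 0.148973 / (2 × 2.5 × 10^-8) = 2.98 million years.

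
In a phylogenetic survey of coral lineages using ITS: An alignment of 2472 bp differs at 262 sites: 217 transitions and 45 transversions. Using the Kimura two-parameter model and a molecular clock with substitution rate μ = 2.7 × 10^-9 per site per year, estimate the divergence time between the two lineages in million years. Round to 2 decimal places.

21.66

P = 217/2472 ≈ 0.087783 and Q = 45/2472 ≈ 0.018204.
Under the Kimura two-parameter model, d = −½ ln(1 − 2P − Q) − ¼ ln(1 − 2Q).
1 − 2P − Q = 0.80623, giving −½ ln(0.80623) = 0.107693.
1 − 2Q = 0.963592, giving −¼ ln(0.963592) = 0.009272.
d = 0.107693 + 0.009272 = 0.116965.
Under a molecular clock d = 2μt, so t = d/(2μ) = 0.116965 / (2 × 2.7 × 10^-9) = 21.66 million years.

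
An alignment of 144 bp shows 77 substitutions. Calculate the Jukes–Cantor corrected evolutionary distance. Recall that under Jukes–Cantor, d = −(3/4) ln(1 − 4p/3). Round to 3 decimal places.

p = 77/144 ≈ 0.534722.
d = −(3/4) ln(1 − 4p/3) = −0.75 ln(1 − 0.712963) = −0.75 ln(0.287037)
  = −0.75 × (-1.248144) = 0.936108 substitutions/site.

0.936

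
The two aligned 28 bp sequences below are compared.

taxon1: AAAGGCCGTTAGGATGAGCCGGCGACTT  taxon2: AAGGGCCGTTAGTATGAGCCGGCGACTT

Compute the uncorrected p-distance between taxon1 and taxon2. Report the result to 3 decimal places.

The sequences differ at 2 of 28 positions (sites 3, 13).
p = 2/28 = 0.071428… ≈ 0.071 (to 3 d.p.).

0.071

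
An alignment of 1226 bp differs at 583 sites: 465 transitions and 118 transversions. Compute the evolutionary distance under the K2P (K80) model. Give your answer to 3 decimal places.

1.018

P = 465/1226 ≈ 0.379282 and Q = 118/1226 ≈ 0.096248.
Under the Kimura two-parameter model, d = −½ ln(1 − 2P − Q) − ¼ ln(1 − 2Q).
1 − 2P − Q = 0.145188, giving −½ ln(0.145188) = 0.964863.
1 − 2Q = 0.807504, giving −¼ ln(0.807504) = 0.053452.
d = 0.964863 + 0.053452 = 1.018315.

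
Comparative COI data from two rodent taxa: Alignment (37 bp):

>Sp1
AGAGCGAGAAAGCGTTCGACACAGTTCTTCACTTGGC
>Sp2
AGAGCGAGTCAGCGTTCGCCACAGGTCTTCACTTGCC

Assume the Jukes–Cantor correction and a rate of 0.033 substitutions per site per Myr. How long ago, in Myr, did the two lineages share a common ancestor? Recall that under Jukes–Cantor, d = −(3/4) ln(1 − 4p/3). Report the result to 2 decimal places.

The sequences differ at 5 of 37 sites (9, 10, 19, 25, 36), so p = 5/37 ≈ 0.135135.
d = −(3/4) ln(1 − 4p/3) = −0.75 ln(1 − 0.18018) = −0.75 ln(0.81982)
  = −0.75 × (-0.198670) = 0.149003 substitutions/site.
Under a molecular clock d = 2μt, so t = d/(2μ) = 0.149003 / (2 × 0.033) = 2.26 Myr.

2.26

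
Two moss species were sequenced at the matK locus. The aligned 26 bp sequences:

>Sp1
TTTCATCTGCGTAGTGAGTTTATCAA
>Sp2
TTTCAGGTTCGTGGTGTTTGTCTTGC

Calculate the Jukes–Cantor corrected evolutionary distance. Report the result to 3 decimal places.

0.623

The sequences differ at 11 of 26 sites, so p = 11/26 ≈ 0.423077.
d = −(3/4) ln(1 − 4p/3) = −0.75 ln(1 − 0.564103) = −0.75 ln(0.435897)
  = −0.75 × (-0.830349) = 0.622762 substitutions/site.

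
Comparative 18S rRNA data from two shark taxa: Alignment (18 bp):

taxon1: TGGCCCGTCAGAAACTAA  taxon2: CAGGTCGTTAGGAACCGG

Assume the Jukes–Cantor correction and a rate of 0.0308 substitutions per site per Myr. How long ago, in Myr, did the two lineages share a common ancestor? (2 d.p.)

13.38

The sequences differ at 9 of 18 sites (1, 2, 4, 5, 9, 12, 16, 17, 18), so p = 9/18 = 0.5.
d = −(3/4) ln(1 − 4p/3) = −0.75 ln(1 − 0.666667) = −0.75 ln(0.333333)
  = −0.75 × (-1.098613) = 0.823960 substitutions/site.
Under a molecular clock d = 2μt, so t = d/(2μ) = 0.823960 / (2 × 0.0308) = 13.38 Myr.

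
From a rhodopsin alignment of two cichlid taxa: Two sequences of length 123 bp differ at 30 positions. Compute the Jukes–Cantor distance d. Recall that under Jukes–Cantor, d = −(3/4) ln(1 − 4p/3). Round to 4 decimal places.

0.2950

p = 30/123 ≈ 0.243902.
d = −(3/4) ln(1 − 4p/3) = −0.75 ln(1 − 0.325203) = −0.75 ln(0.674797)
  = −0.75 × (-0.393343) = 0.295007 substitutions/site.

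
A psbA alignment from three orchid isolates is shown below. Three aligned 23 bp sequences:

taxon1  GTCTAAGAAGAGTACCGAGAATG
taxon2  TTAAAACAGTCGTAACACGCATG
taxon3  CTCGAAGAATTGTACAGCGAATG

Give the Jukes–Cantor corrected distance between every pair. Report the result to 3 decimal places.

taxon1–taxon2: 11/23 sites differ → p ≈ 0.478261, d = −0.75 ln(1 − 0.637681) = 0.761423 ≈ 0.761.
taxon1–taxon3: 6/23 sites differ → p ≈ 0.26087, d = −0.75 ln(1 − 0.347827) = 0.320584 ≈ 0.321.
taxon2–taxon3: 10/23 sites differ → p ≈ 0.434783, d = −0.75 ln(1 − 0.579711) = 0.650110 ≈ 0.650.

d(taxon1,taxon2) = 0.761, d(taxon1,taxon3) = 0.321, d(taxon2,taxon3) = 0.650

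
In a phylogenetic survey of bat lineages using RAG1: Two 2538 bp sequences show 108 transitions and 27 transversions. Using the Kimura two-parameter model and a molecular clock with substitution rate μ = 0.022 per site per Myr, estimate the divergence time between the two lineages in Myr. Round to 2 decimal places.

1.27

P = 108/2538 ≈ 0.042553 and Q = 27/2538 ≈ 0.010638.
Under the Kimura two-parameter model, d = −½ ln(1 − 2P − Q) − ¼ ln(1 − 2Q).
1 − 2P − Q = 0.904256, giving −½ ln(0.904256) = 0.050321.
1 − 2Q = 0.978724, giving −¼ ln(0.978724) = 0.005376.
d = 0.050321 + 0.005376 = 0.055697.
Under a molecular clock d = 2μt, so t = d/(2μ) = 0.055697 / (2 × 0.022) = 1.27 Myr.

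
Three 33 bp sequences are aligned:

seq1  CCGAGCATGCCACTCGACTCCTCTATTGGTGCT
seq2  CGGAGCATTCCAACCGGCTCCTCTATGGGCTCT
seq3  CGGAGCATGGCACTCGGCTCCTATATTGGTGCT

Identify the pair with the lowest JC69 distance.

seq1 and seq3

seq1–seq2: 8/33 differ, p = 0.242, d = 0.293.
seq1–seq3: 4/33 differ, p = 0.121, d = 0.132.
seq2–seq3: 8/33 differ, p = 0.242, d = 0.293.
The smallest distance is between seq1 and seq3.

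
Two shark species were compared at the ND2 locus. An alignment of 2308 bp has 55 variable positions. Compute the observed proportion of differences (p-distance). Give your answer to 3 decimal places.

0.024

p = 55/2308 = 0.023830… ≈ 0.024 (to 3 d.p.).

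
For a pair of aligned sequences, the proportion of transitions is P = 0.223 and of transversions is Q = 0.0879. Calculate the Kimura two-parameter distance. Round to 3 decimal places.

Under the Kimura two-parameter model, d = −½ ln(1 − 2P − Q) − ¼ ln(1 − 2Q).
1 − 2P − Q = 0.4661, giving −½ ln(0.4661) = 0.381678.
1 − 2Q = 0.8242, giving −¼ ln(0.8242) = 0.048336.
d = 0.381678 + 0.048336 = 0.430014.

0.430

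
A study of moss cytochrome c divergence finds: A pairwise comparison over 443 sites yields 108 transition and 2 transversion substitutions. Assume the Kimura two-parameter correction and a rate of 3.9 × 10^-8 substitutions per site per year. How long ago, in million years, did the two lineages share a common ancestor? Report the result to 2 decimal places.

P = 108/443 ≈ 0.243792 and Q = 2/443 ≈ 0.004515.
Under the Kimura two-parameter model, d = −½ ln(1 − 2P − Q) − ¼ ln(1 − 2Q).
1 − 2P − Q = 0.507901, giving −½ ln(0.507901) = 0.338734.
1 − 2Q = 0.99097, giving −¼ ln(0.99097) = 0.002268.
d = 0.338734 + 0.002268 = 0.341002.
Under a molecular clock d = 2μt, so t = d/(2μ) = 0.341002 / (2 × 3.9 × 10^-8) = 4.37 million years.

4.37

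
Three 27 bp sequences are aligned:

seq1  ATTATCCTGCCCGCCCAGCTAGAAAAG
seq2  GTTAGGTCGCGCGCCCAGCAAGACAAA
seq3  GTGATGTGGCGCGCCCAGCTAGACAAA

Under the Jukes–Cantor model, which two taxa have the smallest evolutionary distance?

seq2 and seq3

seq1–seq2: 9/27 differ, p = 0.333, d = 0.441.
seq1–seq3: 8/27 differ, p = 0.296, d = 0.377.
seq2–seq3: 4/27 differ, p = 0.148, d = 0.165.
The smallest distance is between seq2 and seq3.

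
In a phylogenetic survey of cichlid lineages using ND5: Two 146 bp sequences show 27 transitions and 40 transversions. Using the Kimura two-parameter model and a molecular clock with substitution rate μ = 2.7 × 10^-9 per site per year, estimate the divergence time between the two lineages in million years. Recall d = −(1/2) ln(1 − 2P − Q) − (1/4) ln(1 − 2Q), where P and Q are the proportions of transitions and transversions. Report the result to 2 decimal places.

P = 27/146 ≈ 0.184932 and Q = 40/146 ≈ 0.273973.
Under the Kimura two-parameter model, d = −½ ln(1 − 2P − Q) − ¼ ln(1 − 2Q).
1 − 2P − Q = 0.356163, giving −½ ln(0.356163) = 0.516183.
1 − 2Q = 0.452054, giving −¼ ln(0.452054) = 0.198488.
d = 0.516183 + 0.198488 = 0.714671.
Under a molecular clock d = 2μt, so t = d/(2μ) = 0.714671 / (2 × 2.7 × 10^-9) = 132.35 million years.

132.35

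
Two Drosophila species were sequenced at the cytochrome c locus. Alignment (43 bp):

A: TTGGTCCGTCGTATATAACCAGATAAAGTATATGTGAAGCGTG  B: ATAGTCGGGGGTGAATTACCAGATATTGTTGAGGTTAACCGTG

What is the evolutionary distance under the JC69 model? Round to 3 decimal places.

The sequences differ at 15 of 43 sites, so p = 15/43 ≈ 0.348837.
d = −(3/4) ln(1 − 4p/3) = −0.75 ln(1 − 0.465116) = −0.75 ln(0.534884)
  = −0.75 × (-0.625705) = 0.469279 substitutions/site.

0.469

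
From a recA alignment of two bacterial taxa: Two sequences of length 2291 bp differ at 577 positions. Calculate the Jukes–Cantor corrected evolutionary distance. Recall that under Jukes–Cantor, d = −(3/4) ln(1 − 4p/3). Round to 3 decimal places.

0.307

p = 577/2291 ≈ 0.251855.
d = −(3/4) ln(1 − 4p/3) = −0.75 ln(1 − 0.335807) = −0.75 ln(0.664193)
  = −0.75 × (-0.409183) = 0.306887 substitutions/site.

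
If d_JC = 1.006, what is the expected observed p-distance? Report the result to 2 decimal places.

0.55

p = (3/4)(1 − e^(−4d/3)) = 0.75 × (1 − e^(-1.341333)) = 0.75 × (1 − 0.261497) = 0.553877.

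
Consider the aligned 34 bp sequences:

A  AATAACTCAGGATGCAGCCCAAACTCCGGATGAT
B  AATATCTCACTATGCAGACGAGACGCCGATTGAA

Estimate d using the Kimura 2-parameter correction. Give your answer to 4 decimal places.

0.3767

Of 34 sites, 2 differences are transitions and 8 are transversions, so P = 2/34 ≈ 0.058824 and Q = 8/34 ≈ 0.235294.
Under the Kimura two-parameter model, d = −½ ln(1 − 2P − Q) − ¼ ln(1 − 2Q).
1 − 2P − Q = 0.647058, giving −½ ln(0.647058) = 0.217660.
1 − 2Q = 0.529412, giving −¼ ln(0.529412) = 0.158997.
d = 0.217660 + 0.158997 = 0.376657.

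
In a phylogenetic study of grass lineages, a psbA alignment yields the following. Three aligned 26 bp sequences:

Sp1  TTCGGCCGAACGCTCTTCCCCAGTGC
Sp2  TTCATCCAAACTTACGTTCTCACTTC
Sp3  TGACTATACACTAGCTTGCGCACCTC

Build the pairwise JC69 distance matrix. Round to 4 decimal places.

Sp1–Sp2: 11/26 sites differ → p ≈ 0.423077, d = −0.75 ln(1 − 0.564103) = 0.622762 ≈ 0.6228.
Sp1–Sp3: 16/26 sites differ → p ≈ 0.615385, d = −0.75 ln(1 − 0.820513) = 1.288239 ≈ 1.2882.
Sp2–Sp3: 12/26 sites differ → p ≈ 0.461538, d = −0.75 ln(1 − 0.615384) = 0.716632 ≈ 0.7166.

d(Sp1,Sp2) = 0.6228, d(Sp1,Sp3) = 1.2882, d(Sp2,Sp3) = 0.7166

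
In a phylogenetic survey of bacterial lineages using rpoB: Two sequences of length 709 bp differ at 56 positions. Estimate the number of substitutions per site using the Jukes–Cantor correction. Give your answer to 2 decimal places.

p = 56/709 ≈ 0.078984.
d = −(3/4) ln(1 − 4p/3) = −0.75 ln(1 − 0.105312) = −0.75 ln(0.894688)
  = −0.75 × (-0.111280) = 0.083460 substitutions/site.

0.08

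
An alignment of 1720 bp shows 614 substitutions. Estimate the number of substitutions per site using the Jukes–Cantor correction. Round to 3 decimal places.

p = 614/1720 ≈ 0.356977.
d = −(3/4) ln(1 − 4p/3) = −0.75 ln(1 − 0.475969) = −0.75 ln(0.524031)
  = −0.75 × (-0.646204) = 0.484653 substitutions/site.

0.485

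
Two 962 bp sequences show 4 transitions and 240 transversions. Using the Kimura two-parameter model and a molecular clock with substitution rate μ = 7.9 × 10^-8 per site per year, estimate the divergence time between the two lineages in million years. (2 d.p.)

P = 4/962 ≈ 0.004158 and Q = 240/962 ≈ 0.24948.
Under the Kimura two-parameter model, d = −½ ln(1 − 2P − Q) − ¼ ln(1 − 2Q).
1 − 2P − Q = 0.742204, giving −½ ln(0.742204) = 0.149066.
1 − 2Q = 0.50104, giving −¼ ln(0.50104) = 0.172767.
d = 0.149066 + 0.172767 = 0.321833.
Under a molecular clock d = 2μt, so t = d/(2μ) = 0.321833 / (2 × 7.9 × 10^-8) = 2.04 million years.

2.04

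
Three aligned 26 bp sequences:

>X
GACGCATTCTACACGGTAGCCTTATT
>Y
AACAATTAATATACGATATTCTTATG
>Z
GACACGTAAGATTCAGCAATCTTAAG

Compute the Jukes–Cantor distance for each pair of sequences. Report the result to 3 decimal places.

d(X,Y) = 0.623, d(X,Z) = 0.824, d(Y,Z) = 0.539

X–Y: 11/26 sites differ → p ≈ 0.423077, d = −0.75 ln(1 − 0.564103) = 0.622762 ≈ 0.623.
X–Z: 13/26 sites differ → p = 0.5, d = −0.75 ln(1 − 0.666667) = 0.823960 ≈ 0.824.
Y–Z: 10/26 sites differ → p ≈ 0.384615, d = −0.75 ln(1 − 0.51282) = 0.539341 ≈ 0.539.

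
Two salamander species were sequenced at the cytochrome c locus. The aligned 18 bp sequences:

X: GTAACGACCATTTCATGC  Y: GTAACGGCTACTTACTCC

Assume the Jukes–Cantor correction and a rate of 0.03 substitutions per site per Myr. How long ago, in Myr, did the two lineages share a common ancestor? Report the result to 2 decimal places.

The sequences differ at 6 of 18 sites (7, 9, 11, 14, 15, 17), so p = 6/18 ≈ 0.333333.
d = −(3/4) ln(1 − 4p/3) = −0.75 ln(1 − 0.444444) = −0.75 ln(0.555556)
  = −0.75 × (-0.587786) = 0.440840 substitutions/site.
Under a molecular clock d = 2μt, so t = d/(2μ) = 0.440840 / (2 × 0.03) = 7.35 Myr.

7.35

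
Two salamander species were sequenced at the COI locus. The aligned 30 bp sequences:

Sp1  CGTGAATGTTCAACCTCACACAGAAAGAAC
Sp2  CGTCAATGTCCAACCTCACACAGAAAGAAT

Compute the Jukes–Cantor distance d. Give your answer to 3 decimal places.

The sequences differ at 3 of 30 sites (4, 10, 30), so p = 3/30 = 0.1.
d = −(3/4) ln(1 − 4p/3) = −0.75 ln(1 − 0.133333) = −0.75 ln(0.866667)
  = −0.75 × (-0.143100) = 0.107325 substitutions/site.

0.107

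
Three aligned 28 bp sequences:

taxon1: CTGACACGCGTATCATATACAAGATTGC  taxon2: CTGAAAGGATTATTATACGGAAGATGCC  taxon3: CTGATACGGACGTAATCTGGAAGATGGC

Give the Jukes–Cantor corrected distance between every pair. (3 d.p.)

taxon1–taxon2: 10/28 sites differ → p ≈ 0.357143, d = −0.75 ln(1 − 0.476191) = 0.484971 ≈ 0.485.
taxon1–taxon3: 10/28 sites differ → p ≈ 0.357143, d = −0.75 ln(1 − 0.476191) = 0.484971 ≈ 0.485.
taxon2–taxon3: 10/28 sites differ → p ≈ 0.357143, d = −0.75 ln(1 − 0.476191) = 0.484971 ≈ 0.485.

d(taxon1,taxon2) = 0.485, d(taxon1,taxon3) = 0.485, d(taxon2,taxon3) = 0.485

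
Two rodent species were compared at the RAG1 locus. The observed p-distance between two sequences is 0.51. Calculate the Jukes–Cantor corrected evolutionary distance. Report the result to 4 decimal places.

0.8546

d = −(3/4) ln(1 − 4p/3) = −0.75 ln(1 − 0.68) = −0.75 ln(0.32)
  = −0.75 × (-1.139434) = 0.854576 substitutions/site.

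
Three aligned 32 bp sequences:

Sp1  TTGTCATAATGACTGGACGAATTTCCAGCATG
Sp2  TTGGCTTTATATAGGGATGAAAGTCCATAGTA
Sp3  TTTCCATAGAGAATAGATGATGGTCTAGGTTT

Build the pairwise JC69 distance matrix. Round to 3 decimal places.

Sp1–Sp2: 14/32 sites differ → p = 0.4375, d = −0.75 ln(1 − 0.583333) = 0.656601 ≈ 0.657.
Sp1–Sp3: 14/32 sites differ → p = 0.4375, d = −0.75 ln(1 − 0.583333) = 0.656601 ≈ 0.657.
Sp2–Sp3: 17/32 sites differ → p = 0.53125, d = −0.75 ln(1 − 0.708333) = 0.924107 ≈ 0.924.

d(Sp1,Sp2) = 0.657, d(Sp1,Sp3) = 0.657, d(Sp2,Sp3) = 0.924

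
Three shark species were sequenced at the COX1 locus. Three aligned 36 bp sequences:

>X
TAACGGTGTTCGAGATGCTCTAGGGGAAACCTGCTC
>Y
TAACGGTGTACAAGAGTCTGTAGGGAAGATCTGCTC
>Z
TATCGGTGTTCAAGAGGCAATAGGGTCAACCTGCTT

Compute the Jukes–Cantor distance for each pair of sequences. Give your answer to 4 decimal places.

d(X,Y) = 0.2635, d(X,Z) = 0.2635, d(Y,Z) = 0.3470

X–Y: 8/36 sites differ → p ≈ 0.222222, d = −0.75 ln(1 − 0.296296) = 0.263548 ≈ 0.2635.
X–Z: 8/36 sites differ → p ≈ 0.222222, d = −0.75 ln(1 − 0.296296) = 0.263548 ≈ 0.2635.
Y–Z: 10/36 sites differ → p ≈ 0.277778, d = −0.75 ln(1 − 0.370371) = 0.346968 ≈ 0.3470.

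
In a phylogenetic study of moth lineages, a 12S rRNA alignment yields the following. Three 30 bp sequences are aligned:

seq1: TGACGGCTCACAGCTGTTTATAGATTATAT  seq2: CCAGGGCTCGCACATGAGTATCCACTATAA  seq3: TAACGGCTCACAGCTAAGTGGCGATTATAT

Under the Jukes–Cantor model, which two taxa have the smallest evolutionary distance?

seq1 and seq3

seq1–seq2: 12/30 differ, p = 0.400, d = 0.572.
seq1–seq3: 7/30 differ, p = 0.233, d = 0.280.
seq2–seq3: 12/30 differ, p = 0.400, d = 0.572.
The smallest distance is between seq1 and seq3.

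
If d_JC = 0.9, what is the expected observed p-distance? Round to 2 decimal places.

p = (3/4)(1 − e^(−4d/3)) = 0.75 × (1 − e^(-1.2)) = 0.75 × (1 − 0.301194) = 0.524105.

0.52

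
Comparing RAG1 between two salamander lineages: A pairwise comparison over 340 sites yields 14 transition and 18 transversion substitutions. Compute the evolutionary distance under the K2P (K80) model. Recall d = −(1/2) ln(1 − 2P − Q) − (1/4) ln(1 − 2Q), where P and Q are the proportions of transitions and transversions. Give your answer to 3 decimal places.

0.101

P = 14/340 ≈ 0.041176 and Q = 18/340 ≈ 0.052941.
Under the Kimura two-parameter model, d = −½ ln(1 − 2P − Q) − ¼ ln(1 − 2Q).
1 − 2P − Q = 0.864707, giving −½ ln(0.864707) = 0.072682.
1 − 2Q = 0.894118, giving −¼ ln(0.894118) = 0.027979.
d = 0.072682 + 0.027979 = 0.100661.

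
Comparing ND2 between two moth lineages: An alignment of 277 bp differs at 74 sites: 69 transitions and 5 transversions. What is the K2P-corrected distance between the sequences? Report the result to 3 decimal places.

0.372

P = 69/277 ≈ 0.249097 and Q = 5/277 ≈ 0.018051.
Under the Kimura two-parameter model, d = −½ ln(1 − 2P − Q) − ¼ ln(1 − 2Q).
1 − 2P − Q = 0.483755, giving −½ ln(0.483755) = 0.363088.
1 − 2Q = 0.963898, giving −¼ ln(0.963898) = 0.009192.
d = 0.363088 + 0.009192 = 0.372280.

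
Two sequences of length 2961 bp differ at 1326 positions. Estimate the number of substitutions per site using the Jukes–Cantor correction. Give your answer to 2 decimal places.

p = 1326/2961 ≈ 0.447822.
d = −(3/4) ln(1 − 4p/3) = −0.75 ln(1 − 0.597096) = −0.75 ln(0.402904)
  = −0.75 × (-0.909057) = 0.681793 substitutions/site.

0.68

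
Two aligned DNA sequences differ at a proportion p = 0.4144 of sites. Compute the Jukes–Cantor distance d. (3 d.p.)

0.603

d = −(3/4) ln(1 − 4p/3) = −0.75 ln(1 − 0.552533) = −0.75 ln(0.447467)
  = −0.75 × (-0.804152) = 0.603114 substitutions/site.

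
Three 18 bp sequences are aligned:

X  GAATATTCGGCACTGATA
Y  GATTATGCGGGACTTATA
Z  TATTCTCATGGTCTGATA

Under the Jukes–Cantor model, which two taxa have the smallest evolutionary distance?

X–Y: 4/18 differ, p = 0.222, d = 0.264.
X–Z: 8/18 differ, p = 0.444, d = 0.673.
Y–Z: 7/18 differ, p = 0.389, d = 0.548.
The smallest distance is between X and Y.

X and Y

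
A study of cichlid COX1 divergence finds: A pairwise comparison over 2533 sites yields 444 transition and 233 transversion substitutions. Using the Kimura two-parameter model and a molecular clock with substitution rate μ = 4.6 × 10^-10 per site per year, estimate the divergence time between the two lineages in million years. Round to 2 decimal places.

P = 444/2533 ≈ 0.175286 and Q = 233/2533 ≈ 0.091986.
Under the Kimura two-parameter model, d = −½ ln(1 − 2P − Q) − ¼ ln(1 − 2Q).
1 − 2P − Q = 0.557442, giving −½ ln(0.557442) = 0.292198.
1 − 2Q = 0.816028, giving −¼ ln(0.816028) = 0.050827.
d = 0.292198 + 0.050827 = 0.343025.
Under a molecular clock d = 2μt, so t = d/(2μ) = 0.343025 / (2 × 4.6 × 10^-10) = 372.85 million years.

372.85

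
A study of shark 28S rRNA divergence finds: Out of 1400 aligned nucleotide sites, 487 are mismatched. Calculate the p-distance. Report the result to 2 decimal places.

p = 487/1400 = 0.347857… ≈ 0.35 (to 2 d.p.).

0.35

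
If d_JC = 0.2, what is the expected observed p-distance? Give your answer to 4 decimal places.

0.1756

p = (3/4)(1 − e^(−4d/3)) = 0.75 × (1 − e^(-0.266667)) = 0.75 × (1 − 0.765928) = 0.175554.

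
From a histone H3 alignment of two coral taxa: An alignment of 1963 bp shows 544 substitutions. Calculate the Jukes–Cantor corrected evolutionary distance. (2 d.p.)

p = 544/1963 ≈ 0.277127.
d = −(3/4) ln(1 − 4p/3) = −0.75 ln(1 − 0.369503) = −0.75 ln(0.630497)
  = −0.75 × (-0.461247) = 0.345935 substitutions/site.

0.35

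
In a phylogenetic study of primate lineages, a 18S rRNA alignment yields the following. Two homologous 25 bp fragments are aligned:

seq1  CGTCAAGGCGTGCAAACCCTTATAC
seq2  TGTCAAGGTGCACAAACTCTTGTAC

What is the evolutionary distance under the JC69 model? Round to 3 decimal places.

0.289

The sequences differ at 6 of 25 sites (1, 9, 11, 12, 18, 22), so p = 6/25 = 0.24.
d = −(3/4) ln(1 − 4p/3) = −0.75 ln(1 − 0.32) = −0.75 ln(0.68)
  = −0.75 × (-0.385662) = 0.289247 substitutions/site.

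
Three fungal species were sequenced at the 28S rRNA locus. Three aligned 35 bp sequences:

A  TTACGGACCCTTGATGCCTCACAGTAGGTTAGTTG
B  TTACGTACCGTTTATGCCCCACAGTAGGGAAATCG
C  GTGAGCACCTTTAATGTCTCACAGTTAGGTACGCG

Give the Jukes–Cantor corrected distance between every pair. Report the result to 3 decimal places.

d(A,B) = 0.273, d(A,C) = 0.513, d(B,C) = 0.513

A–B: 8/35 sites differ → p ≈ 0.228571, d = −0.75 ln(1 − 0.304761) = 0.272625 ≈ 0.273.
A–C: 13/35 sites differ → p ≈ 0.371429, d = −0.75 ln(1 − 0.495239) = 0.512753 ≈ 0.513.
B–C: 13/35 sites differ → p ≈ 0.371429, d = −0.75 ln(1 − 0.495239) = 0.512753 ≈ 0.513.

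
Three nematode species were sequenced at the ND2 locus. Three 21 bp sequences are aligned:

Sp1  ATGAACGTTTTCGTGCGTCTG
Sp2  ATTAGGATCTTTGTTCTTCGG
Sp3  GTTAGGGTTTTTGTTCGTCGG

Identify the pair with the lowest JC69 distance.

Sp2 and Sp3

Sp1–Sp2: 9/21 differ, p = 0.429, d = 0.635.
Sp1–Sp3: 7/21 differ, p = 0.333, d = 0.441.
Sp2–Sp3: 4/21 differ, p = 0.190, d = 0.220.
The smallest distance is between Sp2 and Sp3.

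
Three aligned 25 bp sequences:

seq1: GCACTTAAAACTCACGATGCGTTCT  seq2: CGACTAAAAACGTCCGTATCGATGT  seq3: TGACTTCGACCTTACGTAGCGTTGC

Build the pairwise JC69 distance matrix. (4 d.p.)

d(seq1,seq2) = 0.6626, d(seq1,seq3) = 0.5716, d(seq2,seq3) = 0.5716

seq1–seq2: 11/25 sites differ → p = 0.44, d = −0.75 ln(1 − 0.586667) = 0.662626 ≈ 0.6626.
seq1–seq3: 10/25 sites differ → p = 0.4, d = −0.75 ln(1 − 0.533333) = 0.571605 ≈ 0.5716.
seq2–seq3: 10/25 sites differ → p = 0.4, d = −0.75 ln(1 − 0.533333) = 0.571605 ≈ 0.5716.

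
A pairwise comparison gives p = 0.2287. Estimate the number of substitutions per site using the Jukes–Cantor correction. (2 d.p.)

d = −(3/4) ln(1 − 4p/3) = −0.75 ln(1 − 0.304933) = −0.75 ln(0.695067)
  = −0.75 × (-0.363747) = 0.272810 substitutions/site.

0.27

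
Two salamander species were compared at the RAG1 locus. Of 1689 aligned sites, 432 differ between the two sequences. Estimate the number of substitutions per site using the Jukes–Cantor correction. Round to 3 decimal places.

p = 432/1689 ≈ 0.255773.
d = −(3/4) ln(1 − 4p/3) = −0.75 ln(1 − 0.341031) = −0.75 ln(0.658969)
  = −0.75 × (-0.417079) = 0.312809 substitutions/site.

0.313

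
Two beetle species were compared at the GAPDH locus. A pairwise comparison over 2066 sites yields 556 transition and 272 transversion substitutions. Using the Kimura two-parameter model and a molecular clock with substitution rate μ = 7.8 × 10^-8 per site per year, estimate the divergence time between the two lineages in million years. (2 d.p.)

P = 556/2066 ≈ 0.269119 and Q = 272/2066 ≈ 0.131655.
Under the Kimura two-parameter model, d = −½ ln(1 − 2P − Q) − ¼ ln(1 − 2Q).
1 − 2P − Q = 0.330107, giving −½ ln(0.330107) = 0.554169.
1 − 2Q = 0.73669, giving −¼ ln(0.73669) = 0.076397.
d = 0.554169 + 0.076397 = 0.630566.
Under a molecular clock d = 2μt, so t = d/(2μ) = 0.630566 / (2 × 7.8 × 10^-8) = 4.04 million years.

4.04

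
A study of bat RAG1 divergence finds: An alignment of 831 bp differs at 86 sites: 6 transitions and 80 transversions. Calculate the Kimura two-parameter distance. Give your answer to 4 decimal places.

0.1121

P = 6/831 ≈ 0.00722 and Q = 80/831 ≈ 0.09627.
Under the Kimura two-parameter model, d = −½ ln(1 − 2P − Q) − ¼ ln(1 − 2Q).
1 − 2P − Q = 0.88929, giving −½ ln(0.88929) = 0.058666.
1 − 2Q = 0.80746, giving −¼ ln(0.80746) = 0.053465.
d = 0.058666 + 0.053465 = 0.112131.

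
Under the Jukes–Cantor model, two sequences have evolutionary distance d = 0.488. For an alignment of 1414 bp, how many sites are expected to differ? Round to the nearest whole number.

507

Invert JC69: p = (3/4)(1 − e^(−4d/3)) = 0.75 × (1 − e^(-0.650667)) = 0.75 × (1 − 0.521698) = 0.358727.
Expected differing sites = pL ≈ 0.358727 × 1414 = 507.239978 ≈ 507.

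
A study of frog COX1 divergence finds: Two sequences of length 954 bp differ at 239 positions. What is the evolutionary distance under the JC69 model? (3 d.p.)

p = 239/954 ≈ 0.250524.
d = −(3/4) ln(1 − 4p/3) = −0.75 ln(1 − 0.334032) = −0.75 ln(0.665968)
  = −0.75 × (-0.406514) = 0.304886 substitutions/site.

0.305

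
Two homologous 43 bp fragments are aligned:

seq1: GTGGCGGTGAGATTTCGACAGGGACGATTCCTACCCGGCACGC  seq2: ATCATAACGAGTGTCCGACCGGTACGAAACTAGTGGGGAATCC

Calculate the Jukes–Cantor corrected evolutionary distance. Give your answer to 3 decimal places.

The sequences differ at 23 of 43 sites, so p = 23/43 ≈ 0.534884.
d = −(3/4) ln(1 − 4p/3) = −0.75 ln(1 − 0.713179) = −0.75 ln(0.286821)
  = −0.75 × (-1.248897) = 0.936673 substitutions/site.

0.937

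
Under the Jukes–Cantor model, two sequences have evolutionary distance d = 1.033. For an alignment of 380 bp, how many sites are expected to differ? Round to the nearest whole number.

Invert JC69: p = (3/4)(1 − e^(−4d/3)) = 0.75 × (1 − e^(-1.377333)) = 0.75 × (1 − 0.252250) = 0.560813.
Expected differing sites = pL ≈ 0.560813 × 380 = 213.10894 ≈ 213.

213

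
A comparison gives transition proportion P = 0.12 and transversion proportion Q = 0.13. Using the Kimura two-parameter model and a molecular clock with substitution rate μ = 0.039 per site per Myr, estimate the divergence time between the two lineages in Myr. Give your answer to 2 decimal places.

Under the Kimura two-parameter model, d = −½ ln(1 − 2P − Q) − ¼ ln(1 − 2Q).
1 − 2P − Q = 0.63, giving −½ ln(0.63) = 0.231018.
1 − 2Q = 0.74, giving −¼ ln(0.74) = 0.075276.
d = 0.231018 + 0.075276 = 0.306294.
Under a molecular clock d = 2μt, so t = d/(2μ) = 0.306294 / (2 × 0.039) = 3.93 Myr.

3.93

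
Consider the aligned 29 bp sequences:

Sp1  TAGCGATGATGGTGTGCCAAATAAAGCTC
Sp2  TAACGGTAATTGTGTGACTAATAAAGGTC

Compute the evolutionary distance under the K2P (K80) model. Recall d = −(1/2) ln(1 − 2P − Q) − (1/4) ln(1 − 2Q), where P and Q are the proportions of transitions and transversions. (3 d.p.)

0.292

Of 29 sites, 3 differences are transitions and 4 are transversions, so P = 3/29 ≈ 0.103448 and Q = 4/29 ≈ 0.137931.
Under the Kimura two-parameter model, d = −½ ln(1 − 2P − Q) − ¼ ln(1 − 2Q).
1 − 2P − Q = 0.655173, giving −½ ln(0.655173) = 0.211428.
1 − 2Q = 0.724138, giving −¼ ln(0.724138) = 0.080693.
d = 0.211428 + 0.080693 = 0.292121.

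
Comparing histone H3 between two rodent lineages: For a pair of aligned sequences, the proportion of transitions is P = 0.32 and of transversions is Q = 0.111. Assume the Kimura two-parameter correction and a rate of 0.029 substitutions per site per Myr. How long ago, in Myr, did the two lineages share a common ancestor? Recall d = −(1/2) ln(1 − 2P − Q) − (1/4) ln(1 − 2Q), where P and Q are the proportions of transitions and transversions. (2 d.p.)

13.07

Under the Kimura two-parameter model, d = −½ ln(1 − 2P − Q) − ¼ ln(1 − 2Q).
1 − 2P − Q = 0.249, giving −½ ln(0.249) = 0.695151.
1 − 2Q = 0.778, giving −¼ ln(0.778) = 0.062757.
d = 0.695151 + 0.062757 = 0.757908.
Under a molecular clock d = 2μt, so t = d/(2μ) = 0.757908 / (2 × 0.029) = 13.07 Myr.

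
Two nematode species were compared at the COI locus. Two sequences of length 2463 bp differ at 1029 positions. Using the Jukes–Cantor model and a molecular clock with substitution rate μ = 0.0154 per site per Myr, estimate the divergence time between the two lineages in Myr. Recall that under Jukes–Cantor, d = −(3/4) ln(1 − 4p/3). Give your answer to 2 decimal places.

19.83

p = 1029/2463 ≈ 0.417783.
d = −(3/4) ln(1 − 4p/3) = −0.75 ln(1 − 0.557044) = −0.75 ln(0.442956)
  = −0.75 × (-0.814285) = 0.610714 substitutions/site.
Under a molecular clock d = 2μt, so t = d/(2μ) = 0.610714 / (2 × 0.0154) = 19.83 Myr.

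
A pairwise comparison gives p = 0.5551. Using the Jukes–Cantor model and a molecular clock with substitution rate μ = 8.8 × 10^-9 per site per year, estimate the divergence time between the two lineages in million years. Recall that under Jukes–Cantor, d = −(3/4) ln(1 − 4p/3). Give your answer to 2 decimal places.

57.43

d = −(3/4) ln(1 − 4p/3) = −0.75 ln(1 − 0.740133) = −0.75 ln(0.259867)
  = −0.75 × (-1.347585) = 1.010689 substitutions/site.
Under a molecular clock d = 2μt, so t = d/(2μ) = 1.010689 / (2 × 8.8 × 10^-9) = 57.43 million years.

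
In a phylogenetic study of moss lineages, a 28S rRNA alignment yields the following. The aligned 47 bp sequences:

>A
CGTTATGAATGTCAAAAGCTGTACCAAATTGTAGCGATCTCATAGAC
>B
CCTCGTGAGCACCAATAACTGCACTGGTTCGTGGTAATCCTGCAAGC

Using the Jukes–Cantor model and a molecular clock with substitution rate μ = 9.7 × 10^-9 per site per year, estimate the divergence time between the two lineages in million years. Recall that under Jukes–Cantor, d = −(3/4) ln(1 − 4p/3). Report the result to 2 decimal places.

The sequences differ at 24 of 47 sites, so p = 24/47 ≈ 0.510638.
d = −(3/4) ln(1 − 4p/3) = −0.75 ln(1 − 0.680851) = −0.75 ln(0.319149)
  = −0.75 × (-1.142097) = 0.856573 substitutions/site.
Under a molecular clock d = 2μt, so t = d/(2μ) = 0.856573 / (2 × 9.7 × 10^-9) = 44.15 million years.

44.15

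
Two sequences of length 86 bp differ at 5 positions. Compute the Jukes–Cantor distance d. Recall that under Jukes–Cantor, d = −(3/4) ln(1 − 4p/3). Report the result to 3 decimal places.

p = 5/86 ≈ 0.05814.
d = −(3/4) ln(1 − 4p/3) = −0.75 ln(1 − 0.07752) = −0.75 ln(0.92248)
  = −0.75 × (-0.080690) = 0.060518 substitutions/site.

0.061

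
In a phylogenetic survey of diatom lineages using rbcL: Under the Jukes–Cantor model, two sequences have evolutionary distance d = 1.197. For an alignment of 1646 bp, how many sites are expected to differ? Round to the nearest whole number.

984

Invert JC69: p = (3/4)(1 − e^(−4d/3)) = 0.75 × (1 − e^(-1.596)) = 0.75 × (1 − 0.202706) = 0.597971.
Expected differing sites = pL ≈ 0.597971 × 1646 = 984.260266 ≈ 984.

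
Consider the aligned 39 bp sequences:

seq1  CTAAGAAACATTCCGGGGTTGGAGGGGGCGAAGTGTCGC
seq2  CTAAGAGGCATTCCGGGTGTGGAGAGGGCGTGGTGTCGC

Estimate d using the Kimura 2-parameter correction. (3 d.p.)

0.207

Of 39 sites, 4 differences are transitions and 3 are transversions, so P = 4/39 ≈ 0.102564 and Q = 3/39 ≈ 0.076923.
Under the Kimura two-parameter model, d = −½ ln(1 − 2P − Q) − ¼ ln(1 − 2Q).
1 − 2P − Q = 0.717949, giving −½ ln(0.717949) = 0.165678.
1 − 2Q = 0.846154, giving −¼ ln(0.846154) = 0.041763.
d = 0.165678 + 0.041763 = 0.207441.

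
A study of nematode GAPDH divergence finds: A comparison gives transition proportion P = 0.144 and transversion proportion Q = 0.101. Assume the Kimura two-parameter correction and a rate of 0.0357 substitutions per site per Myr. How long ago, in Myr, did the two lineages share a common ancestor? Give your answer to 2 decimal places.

Under the Kimura two-parameter model, d = −½ ln(1 − 2P − Q) − ¼ ln(1 − 2Q).
1 − 2P − Q = 0.611, giving −½ ln(0.611) = 0.246329.
1 − 2Q = 0.798, giving −¼ ln(0.798) = 0.056412.
d = 0.246329 + 0.056412 = 0.302741.
Under a molecular clock d = 2μt, so t = d/(2μ) = 0.302741 / (2 × 0.0357) = 4.24 Myr.

4.24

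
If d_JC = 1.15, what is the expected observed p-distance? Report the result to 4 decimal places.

p = (3/4)(1 − e^(−4d/3)) = 0.75 × (1 − e^(-1.533333)) = 0.75 × (1 − 0.215815) = 0.588139.

0.5881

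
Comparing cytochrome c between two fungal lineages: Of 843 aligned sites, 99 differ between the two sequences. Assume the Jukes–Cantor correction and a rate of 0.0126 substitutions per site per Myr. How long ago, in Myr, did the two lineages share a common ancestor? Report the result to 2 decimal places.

p = 99/843 ≈ 0.117438.
d = −(3/4) ln(1 − 4p/3) = −0.75 ln(1 − 0.156584) = −0.75 ln(0.843416)
  = −0.75 × (-0.170295) = 0.127721 substitutions/site.
Under a molecular clock d = 2μt, so t = d/(2μ) = 0.127721 / (2 × 0.0126) = 5.07 Myr.

5.07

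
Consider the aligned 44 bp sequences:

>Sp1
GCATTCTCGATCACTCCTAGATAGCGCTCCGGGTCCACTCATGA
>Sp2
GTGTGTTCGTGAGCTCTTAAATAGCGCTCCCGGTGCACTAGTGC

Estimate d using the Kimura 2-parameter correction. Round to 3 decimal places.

0.460

Of 44 sites, 7 differences are transitions and 8 are transversions, so P = 7/44 ≈ 0.159091 and Q = 8/44 ≈ 0.181818.
Under the Kimura two-parameter model, d = −½ ln(1 − 2P − Q) − ¼ ln(1 − 2Q).
1 − 2P − Q = 0.5, giving −½ ln(0.5) = 0.346574.
1 − 2Q = 0.636364, giving −¼ ln(0.636364) = 0.112996.
d = 0.346574 + 0.112996 = 0.459570.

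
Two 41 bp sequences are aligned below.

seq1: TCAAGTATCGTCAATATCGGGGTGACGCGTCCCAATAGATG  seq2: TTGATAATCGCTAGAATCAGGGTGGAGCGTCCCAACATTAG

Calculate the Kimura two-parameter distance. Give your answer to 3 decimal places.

Of 41 sites, 8 differences are transitions and 7 are transversions, so P = 8/41 ≈ 0.195122 and Q = 7/41 ≈ 0.170732.
Under the Kimura two-parameter model, d = −½ ln(1 − 2P − Q) − ¼ ln(1 − 2Q).
1 − 2P − Q = 0.439024, giving −½ ln(0.439024) = 0.411601.
1 − 2Q = 0.658536, giving −¼ ln(0.658536) = 0.104434.
d = 0.411601 + 0.104434 = 0.516035.

0.516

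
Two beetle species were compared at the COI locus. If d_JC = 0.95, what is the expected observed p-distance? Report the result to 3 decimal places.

0.539

p = (3/4)(1 − e^(−4d/3)) = 0.75 × (1 − e^(-1.266667)) = 0.75 × (1 − 0.281769) = 0.538673.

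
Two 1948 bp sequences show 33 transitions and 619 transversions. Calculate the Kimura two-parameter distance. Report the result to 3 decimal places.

0.469

P = 33/1948 ≈ 0.01694 and Q = 619/1948 ≈ 0.317762.
Under the Kimura two-parameter model, d = −½ ln(1 − 2P − Q) − ¼ ln(1 − 2Q).
1 − 2P − Q = 0.648358, giving −½ ln(0.648358) = 0.216656.
1 − 2Q = 0.364476, giving −¼ ln(0.364476) = 0.252324.
d = 0.216656 + 0.252324 = 0.468980.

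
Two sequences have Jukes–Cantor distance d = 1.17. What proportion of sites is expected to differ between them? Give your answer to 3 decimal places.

0.592

p = (3/4)(1 − e^(−4d/3)) = 0.75 × (1 − e^(-1.56)) = 0.75 × (1 − 0.210136) = 0.592398.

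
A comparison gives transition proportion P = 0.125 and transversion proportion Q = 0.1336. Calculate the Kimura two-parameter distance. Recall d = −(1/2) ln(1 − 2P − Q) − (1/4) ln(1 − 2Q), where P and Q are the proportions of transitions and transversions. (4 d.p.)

Under the Kimura two-parameter model, d = −½ ln(1 − 2P − Q) − ¼ ln(1 − 2Q).
1 − 2P − Q = 0.6164, giving −½ ln(0.6164) = 0.241930.
1 − 2Q = 0.7328, giving −¼ ln(0.7328) = 0.077721.
d = 0.241930 + 0.077721 = 0.319651.

0.3197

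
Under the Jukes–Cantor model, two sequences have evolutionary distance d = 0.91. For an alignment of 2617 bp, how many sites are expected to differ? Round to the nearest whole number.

Invert JC69: p = (3/4)(1 − e^(−4d/3)) = 0.75 × (1 − e^(-1.213333)) = 0.75 × (1 − 0.297205) = 0.527096.
Expected differing sites = pL ≈ 0.527096 × 2617 = 1379.410232 ≈ 1379.

1379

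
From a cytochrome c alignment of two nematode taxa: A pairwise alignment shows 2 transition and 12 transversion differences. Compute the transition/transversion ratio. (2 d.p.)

R = 2/12 = 0.166666… ≈ 0.17 (to 2 d.p.).

0.17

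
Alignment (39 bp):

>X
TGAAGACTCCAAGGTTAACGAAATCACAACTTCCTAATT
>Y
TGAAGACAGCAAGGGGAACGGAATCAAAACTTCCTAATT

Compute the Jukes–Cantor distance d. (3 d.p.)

0.172

The sequences differ at 6 of 39 sites (8, 9, 15, 16, 21, 27), so p = 6/39 ≈ 0.153846.
d = −(3/4) ln(1 − 4p/3) = −0.75 ln(1 − 0.205128) = −0.75 ln(0.794872)
  = −0.75 × (-0.229574) = 0.172181 substitutions/site.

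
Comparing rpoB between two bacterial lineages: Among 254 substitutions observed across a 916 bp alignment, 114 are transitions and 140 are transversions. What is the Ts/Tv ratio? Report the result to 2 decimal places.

0.81

R = 114/140 = 0.814285… ≈ 0.81 (to 2 d.p.).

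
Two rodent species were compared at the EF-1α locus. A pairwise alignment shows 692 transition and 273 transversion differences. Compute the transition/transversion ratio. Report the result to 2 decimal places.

2.53

R = 692/273 = 2.534798… ≈ 2.53 (to 2 d.p.).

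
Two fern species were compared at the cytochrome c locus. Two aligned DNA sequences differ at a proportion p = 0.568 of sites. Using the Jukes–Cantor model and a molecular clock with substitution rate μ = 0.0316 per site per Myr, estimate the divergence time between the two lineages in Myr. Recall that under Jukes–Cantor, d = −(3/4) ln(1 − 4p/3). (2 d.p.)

d = −(3/4) ln(1 − 4p/3) = −0.75 ln(1 − 0.757333) = −0.75 ln(0.242667)
  = −0.75 × (-1.416065) = 1.062049 substitutions/site.
Under a molecular clock d = 2μt, so t = d/(2μ) = 1.062049 / (2 × 0.0316) = 16.80 Myr.

16.80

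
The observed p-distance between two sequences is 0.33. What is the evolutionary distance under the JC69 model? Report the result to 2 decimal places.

d = −(3/4) ln(1 − 4p/3) = −0.75 ln(1 − 0.44) = −0.75 ln(0.56)
  = −0.75 × (-0.579818) = 0.434864 substitutions/site.

0.43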